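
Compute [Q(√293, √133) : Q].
[Q(√293, √133) : Q] = 4

[Q(√293):Q] = 2 (min poly x^2 - 293, irreducible since 293 is squarefree > 1). For the top step, suppose √133 ∈ Q(√293), say √133 = c + d√293 with c, d ∈ Q. Squaring: 133 = c^2 + 293d^2 + 2cd√293. Since √293 ∉ Q this forces 2cd = 0. If d = 0 then √133 = c ∈ Q, contradicting 133 squarefree > 1. If c = 0 then 133 = 293d^2, so 293·133 = (293d)^2 is a perfect square in Q — but 293·133 = 38969 is not a perfect square (since 293 and 133 are distinct squarefree integers). Contradiction. Hence √133 ∉ Q(√293), so x^2 - 133 stays irreducible over Q(√293) and [Q(√293, √133) : Q(√293)] = 2. By the tower law, [Q(√293, √133) : Q] = 2 · 2 = 4.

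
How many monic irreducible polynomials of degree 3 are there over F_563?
There are 59484328 monic irreducible polynomials of degree 3 over F_563

Each element of F_{563^3} that lies in no proper subfield is a root of exactly one monic irreducible of degree 3 over F_563, and each such polynomial has 3 distinct roots in F_{563^3}. By Möbius inversion the count is N_563(3) = (1/3) Σ_{d|3} μ(3/d) · 563^d = (1/3)(μ(3)·563^1 + μ(1)·563^3) = 178452984/3 = 59484328.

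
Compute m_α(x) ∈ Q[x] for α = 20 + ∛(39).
m_α(x) = x^3 - 60x^2 + 1200x - 8039

Set β = α - 20 = ∛(39), so β^3 = 39. Then (α - 20)^3 - 39 = 0, i.e. α is a root of g(x) = (x - 20)^3 - 39 = x^3 - 60x^2 + 1200x - 8039. Since g(x) = h(x - 20) where h(x) = x^3 - 39, and h is irreducible over Q (because 39 is not a perfect cube, so h has no rational root, and a monic cubic with no rational root is irreducible), g is also irreducible (irreducibility is preserved under the substitution x → x - 20). Hence m_α(x) = x^3 - 60x^2 + 1200x - 8039.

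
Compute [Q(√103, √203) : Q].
[Q(√103, √203) : Q] = 4

[Q(√103):Q] = 2 (min poly x^2 - 103, irreducible since 103 is squarefree > 1). For the top step, suppose √203 ∈ Q(√103), say √203 = c + d√103 with c, d ∈ Q. Squaring: 203 = c^2 + 103d^2 + 2cd√103. Since √103 ∉ Q this forces 2cd = 0. If d = 0 then √203 = c ∈ Q, contradicting 203 squarefree > 1. If c = 0 then 203 = 103d^2, so 103·203 = (103d)^2 is a perfect square in Q — but 103·203 = 20909 is not a perfect square (since 103 and 203 are distinct squarefree integers). Contradiction. Hence √203 ∉ Q(√103), so x^2 - 203 stays irreducible over Q(√103) and [Q(√103, √203) : Q(√103)] = 2. By the tower law, [Q(√103, √203) : Q] = 2 · 2 = 4.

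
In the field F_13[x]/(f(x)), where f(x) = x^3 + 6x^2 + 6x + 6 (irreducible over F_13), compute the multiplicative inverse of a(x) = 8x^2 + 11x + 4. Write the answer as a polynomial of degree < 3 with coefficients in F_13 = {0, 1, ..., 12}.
a(x)^(-1) ≡ 4x^2 + 5x + 4 (mod f(x))

Since f is irreducible over F_13, F_13[x]/(f) is a field and a(x) ≠ 0 has an inverse. Apply the extended Euclidean algorithm to f(x) and a(x) in F_13[x]: f(x) = (5x + 2)·a(x) + (3x + 11);  a(x) = (7x + 4)·(3x + 11) + (12). The last nonzero remainder is the constant 12 = gcd(f, a) in F_13. Back-substituting through the division chain expresses 12 = s(x)·a(x) + t(x)·f(x) with s(x) ≡ 9x^2 + 8x + 9 (mod f), so (9x^2 + 8x + 9)·a(x) ≡ 12 (mod f). Multiplying by 12^(-1) ≡ 12 in F_13 gives a(x)^(-1) ≡ 12·(9x^2 + 8x + 9) ≡ 4x^2 + 5x + 4 (mod f). Check: (8x^2 + 11x + 4)·(4x^2 + 5x + 4) = 6x^4 + 6x^3 + 12x^2 + 12x + 3 ≡ 1 (mod x^3 + 6x^2 + 6x + 6).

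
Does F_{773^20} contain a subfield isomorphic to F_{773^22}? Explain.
No: F_{773^22} is not a subfield of F_{773^20}

F_{p^m} embeds in F_{p^n} iff m | n. Here 22 ∤ 20 (since 20 = 0·22 + 20 with remainder 20 ≠ 0), so F_{773^22} is not a subfield of F_{773^20}. Equivalently: if it were, the tower law would give 22 = [F_{773^22}:F_773] dividing [F_{773^20}:F_773] = 20, contradiction.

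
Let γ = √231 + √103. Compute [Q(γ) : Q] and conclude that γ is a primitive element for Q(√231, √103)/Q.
[Q(γ) : Q] = 4 (equivalently, Q(γ) = Q(√231, √103))

Obviously Q(γ) ⊆ Q(√231, √103), and [Q(√231, √103):Q] = 4 (since 231, 103 are distinct squarefree integers > 1 with 23793 not a perfect square). To show equality we compute the minimal polynomial of γ. From γ = √231 + √103: γ^2 = 231 + 2√(23793) + 103 = 334 + 2√(23793), so γ^2 - 334 = 2√(23793); squaring, (γ^2 - 334)^2 = 4·23793, i.e. γ^4 - 668γ^2 + 111556 - 95172 = 0, i.e. γ^4 - 668γ^2 + 16384 = 0. So γ is a root of x^4 - 668x^2 + 16384. This polynomial is irreducible over Q: it has no rational root (each ±√231 ± √103 is irrational), and any factorization into two quadratics over Q would force √(23793) ∈ Q (pairing opposite roots) or √231, √103 ∈ Q (other pairings), all impossible. Hence [Q(γ):Q] = 4 = [Q(√231, √103):Q], so Q(γ) = Q(√231, √103).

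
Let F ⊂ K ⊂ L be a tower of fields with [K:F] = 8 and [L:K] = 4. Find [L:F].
[L:F] = 32

The tower law says that for any tower of field extensions F ⊂ K ⊂ L with finite degrees, [L:F] = [L:K] · [K:F]. Here this gives [L:F] = 4 · 8 = 32.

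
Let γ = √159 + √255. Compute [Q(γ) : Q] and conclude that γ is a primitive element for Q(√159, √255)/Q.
[Q(γ) : Q] = 4 (equivalently, Q(γ) = Q(√159, √255))

Obviously Q(γ) ⊆ Q(√159, √255), and [Q(√159, √255):Q] = 4 (since 159, 255 are distinct squarefree integers > 1 with 40545 not a perfect square). To show equality we compute the minimal polynomial of γ. From γ = √159 + √255: γ^2 = 159 + 2√(40545) + 255 = 414 + 2√(40545), so γ^2 - 414 = 2√(40545); squaring, (γ^2 - 414)^2 = 4·40545, i.e. γ^4 - 828γ^2 + 171396 - 162180 = 0, i.e. γ^4 - 828γ^2 + 9216 = 0. So γ is a root of x^4 - 828x^2 + 9216. This polynomial is irreducible over Q: it has no rational root (each ±√159 ± √255 is irrational), and any factorization into two quadratics over Q would force √(40545) ∈ Q (pairing opposite roots) or √159, √255 ∈ Q (other pairings), all impossible. Hence [Q(γ):Q] = 4 = [Q(√159, √255):Q], so Q(γ) = Q(√159, √255).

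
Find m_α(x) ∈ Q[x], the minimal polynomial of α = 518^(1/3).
m_α(x) = x^3 - 518

α satisfies α^3 = 518, so x^3 - 518 annihilates α. By the rational root test, a rational root p/q (in lowest terms) of x^3 - 518 would satisfy p^3 = 518 q^3, forcing q = 1 and p^3 = 518; but 518 is not a perfect cube, contradiction. A monic cubic over Q with no rational root is irreducible (any nontrivial factorization would include a linear factor). Hence x^3 - 518 is the minimal polynomial of α, and in particular [Q(α):Q] = 3.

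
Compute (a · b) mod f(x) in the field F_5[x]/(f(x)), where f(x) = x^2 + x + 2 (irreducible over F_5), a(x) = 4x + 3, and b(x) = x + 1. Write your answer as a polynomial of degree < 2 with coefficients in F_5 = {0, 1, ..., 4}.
a · b ≡ 3x (mod f(x))

Multiply in F_5[x]: a(x)·b(x) = (4x + 3)·(x + 1) = 4x^2 + 2x + 3. This has degree ≥ 2, so divide by f(x) over F_5: 4x^2 + 2x + 3 = (4)·(x^2 + x + 2) + (3x). Hence a·b ≡ 3x (mod f). (F_5[x]/(f) is a field with 5^2 = 25 elements since f is irreducible of degree 2.)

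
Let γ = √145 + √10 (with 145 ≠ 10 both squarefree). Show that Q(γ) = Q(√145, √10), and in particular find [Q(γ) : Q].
[Q(γ) : Q] = 4 (equivalently, Q(γ) = Q(√145, √10))

Obviously Q(γ) ⊆ Q(√145, √10), and [Q(√145, √10):Q] = 4 (since 145, 10 are distinct squarefree integers > 1 with 1450 not a perfect square). To show equality we compute the minimal polynomial of γ. From γ = √145 + √10: γ^2 = 145 + 2√(1450) + 10 = 155 + 2√(1450), so γ^2 - 155 = 2√(1450); squaring, (γ^2 - 155)^2 = 4·1450, i.e. γ^4 - 310γ^2 + 24025 - 5800 = 0, i.e. γ^4 - 310γ^2 + 18225 = 0. So γ is a root of x^4 - 310x^2 + 18225. This polynomial is irreducible over Q: it has no rational root (each ±√145 ± √10 is irrational), and any factorization into two quadratics over Q would force √(1450) ∈ Q (pairing opposite roots) or √145, √10 ∈ Q (other pairings), all impossible. Hence [Q(γ):Q] = 4 = [Q(√145, √10):Q], so Q(γ) = Q(√145, √10).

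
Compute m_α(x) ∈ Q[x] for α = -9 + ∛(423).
m_α(x) = x^3 + 27x^2 + 243x + 306

Set β = α + 9 = ∛(423), so β^3 = 423. Then (α + 9)^3 - 423 = 0, i.e. α is a root of g(x) = (x + 9)^3 - 423 = x^3 + 27x^2 + 243x + 306. Since g(x) = h(x + 9) where h(x) = x^3 - 423, and h is irreducible over Q (because 423 is not a perfect cube, so h has no rational root, and a monic cubic with no rational root is irreducible), g is also irreducible (irreducibility is preserved under the substitution x → x + 9). Hence m_α(x) = x^3 + 27x^2 + 243x + 306.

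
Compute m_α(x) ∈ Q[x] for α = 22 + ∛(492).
m_α(x) = x^3 - 66x^2 + 1452x - 11140

Set β = α - 22 = ∛(492), so β^3 = 492. Then (α - 22)^3 - 492 = 0, i.e. α is a root of g(x) = (x - 22)^3 - 492 = x^3 - 66x^2 + 1452x - 11140. Since g(x) = h(x - 22) where h(x) = x^3 - 492, and h is irreducible over Q (because 492 is not a perfect cube, so h has no rational root, and a monic cubic with no rational root is irreducible), g is also irreducible (irreducibility is preserved under the substitution x → x - 22). Hence m_α(x) = x^3 - 66x^2 + 1452x - 11140.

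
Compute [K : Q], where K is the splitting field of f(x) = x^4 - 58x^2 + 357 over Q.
[K : Q] = 4

Solving the quadratic in x^2: x^2 = (58 ± √(58^2 - 4·357))/2 = (58 ± √1936)/2 = (58 ± 44)/2, giving x^2 = 51 or x^2 = 7. So f(x) = (x^2 - 51)(x^2 - 7) and the roots of f are ±√51, ±√7. Hence the splitting field is K = Q(√51, √7). Since 51 and 7 are distinct squarefree integers > 1, their product 357 is not a perfect square, so √7 ∉ Q(√51). By the tower law [K:Q] = [Q(√51,√7):Q(√51)] · [Q(√51):Q] = 2 · 2 = 4.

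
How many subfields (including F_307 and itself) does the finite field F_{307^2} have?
F_{307^2} has 2 subfields

The subfields of F_{p^n} are exactly the fields F_{p^d} for d | n (each is the fixed field of the unique index-d subgroup of Gal(F_{p^n}/F_p) ≅ Z/nZ). The divisors of n = 2 are {1, 2}, giving 2 subfields: F_{307^1}, F_{307^2}.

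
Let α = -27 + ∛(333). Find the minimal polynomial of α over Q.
m_α(x) = x^3 + 81x^2 + 2187x + 19350

Set β = α + 27 = ∛(333), so β^3 = 333. Then (α + 27)^3 - 333 = 0, i.e. α is a root of g(x) = (x + 27)^3 - 333 = x^3 + 81x^2 + 2187x + 19350. Since g(x) = h(x + 27) where h(x) = x^3 - 333, and h is irreducible over Q (because 333 is not a perfect cube, so h has no rational root, and a monic cubic with no rational root is irreducible), g is also irreducible (irreducibility is preserved under the substitution x → x + 27). Hence m_α(x) = x^3 + 81x^2 + 2187x + 19350.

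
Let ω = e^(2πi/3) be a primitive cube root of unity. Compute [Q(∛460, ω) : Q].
[Q(∛460, ω) : Q] = 6

[Q(∛460):Q] = 3 (min poly x^3 - 460, irreducible since 460 is not a perfect cube). [Q(ω):Q] = 2 (min poly x^2 + x + 1). Since Q(∛460) ⊂ R and ω ∉ R, we have ω ∉ Q(∛460), so x^2 + x + 1 remains irreducible over Q(∛460) and [Q(∛460, ω) : Q(∛460)] = 2. By the tower law, [Q(∛460, ω) : Q] = 3 · 2 = 6. (In fact Q(∛460, ω) is the splitting field of x^3 - 460 over Q.)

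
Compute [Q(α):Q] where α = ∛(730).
[Q(α):Q] = 3

The minimal polynomial of α is x^3 - 730, irreducible over Q since 730 is not a perfect cube (so x^3 - 730 has no rational root). Hence [Q(α):Q] = deg(m_α) = 3.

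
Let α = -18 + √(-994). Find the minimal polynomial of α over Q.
m_α(x) = x^2 + 36x + 1318

From α + 18 = √(-994), squaring gives (α + 18)^2 = -994, i.e. α^2 + 36α + 324 = -994, so α^2 + 36α + 1318 = 0. The discriminant of x^2 + 36x + 1318 is (36)^2 - 4·(1318) = 1296 - 5272 = -3976, and 4·(-994) is not a perfect square in Q since -994 is squarefree and ≠ 1. Hence x^2 + 36x + 1318 is irreducible over Q and is the minimal polynomial of α.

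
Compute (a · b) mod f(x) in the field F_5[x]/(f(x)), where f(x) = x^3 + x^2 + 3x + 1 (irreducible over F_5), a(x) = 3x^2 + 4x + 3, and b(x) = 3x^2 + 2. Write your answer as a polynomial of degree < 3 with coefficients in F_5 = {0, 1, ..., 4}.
a · b ≡ 3 (mod f(x))

Multiply in F_5[x]: a(x)·b(x) = (3x^2 + 4x + 3)·(3x^2 + 2) = 4x^4 + 2x^3 + 3x + 1. This has degree ≥ 3, so divide by f(x) over F_5: 4x^4 + 2x^3 + 3x + 1 = (4x + 3)·(x^3 + x^2 + 3x + 1) + (3). Hence a·b ≡ 3 (mod f). (F_5[x]/(f) is a field with 5^3 = 125 elements since f is irreducible of degree 3.)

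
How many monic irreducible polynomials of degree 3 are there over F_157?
There are 1289912 monic irreducible polynomials of degree 3 over F_157

Each element of F_{157^3} that lies in no proper subfield is a root of exactly one monic irreducible of degree 3 over F_157, and each such polynomial has 3 distinct roots in F_{157^3}. By Möbius inversion the count is N_157(3) = (1/3) Σ_{d|3} μ(3/d) · 157^d = (1/3)(μ(3)·157^1 + μ(1)·157^3) = 3869736/3 = 1289912.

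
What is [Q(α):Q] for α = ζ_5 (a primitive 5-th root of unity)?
[Q(α):Q] = 4

The minimal polynomial of ζ_5 over Q is the 5-th cyclotomic polynomial Φ_5(x), which is irreducible over Q and has degree φ(5) = 4. Hence [Q(α):Q] = φ(5) = 4.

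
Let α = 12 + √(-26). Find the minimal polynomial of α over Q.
m_α(x) = x^2 - 24x + 170

From α - 12 = √(-26), squaring gives (α - 12)^2 = -26, i.e. α^2 - 24α + 144 = -26, so α^2 - 24α + 170 = 0. The discriminant of x^2 - 24x + 170 is (-24)^2 - 4·(170) = 576 - 680 = -104, and 4·(-26) is not a perfect square in Q since -26 is squarefree and ≠ 1. Hence x^2 - 24x + 170 is irreducible over Q and is the minimal polynomial of α.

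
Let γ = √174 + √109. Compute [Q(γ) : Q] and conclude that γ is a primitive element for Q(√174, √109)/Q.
[Q(γ) : Q] = 4 (equivalently, Q(γ) = Q(√174, √109))

Obviously Q(γ) ⊆ Q(√174, √109), and [Q(√174, √109):Q] = 4 (since 174, 109 are distinct squarefree integers > 1 with 18966 not a perfect square). To show equality we compute the minimal polynomial of γ. From γ = √174 + √109: γ^2 = 174 + 2√(18966) + 109 = 283 + 2√(18966), so γ^2 - 283 = 2√(18966); squaring, (γ^2 - 283)^2 = 4·18966, i.e. γ^4 - 566γ^2 + 80089 - 75864 = 0, i.e. γ^4 - 566γ^2 + 4225 = 0. So γ is a root of x^4 - 566x^2 + 4225. This polynomial is irreducible over Q: it has no rational root (each ±√174 ± √109 is irrational), and any factorization into two quadratics over Q would force √(18966) ∈ Q (pairing opposite roots) or √174, √109 ∈ Q (other pairings), all impossible. Hence [Q(γ):Q] = 4 = [Q(√174, √109):Q], so Q(γ) = Q(√174, √109).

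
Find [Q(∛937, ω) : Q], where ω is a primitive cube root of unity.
[Q(∛937, ω) : Q] = 6

[Q(∛937):Q] = 3 (min poly x^3 - 937, irreducible since 937 is not a perfect cube). [Q(ω):Q] = 2 (min poly x^2 + x + 1). Since Q(∛937) ⊂ R and ω ∉ R, we have ω ∉ Q(∛937), so x^2 + x + 1 remains irreducible over Q(∛937) and [Q(∛937, ω) : Q(∛937)] = 2. By the tower law, [Q(∛937, ω) : Q] = 3 · 2 = 6. (In fact Q(∛937, ω) is the splitting field of x^3 - 937 over Q.)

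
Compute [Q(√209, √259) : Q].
[Q(√209, √259) : Q] = 4

[Q(√209):Q] = 2 (min poly x^2 - 209, irreducible since 209 is squarefree > 1). For the top step, suppose √259 ∈ Q(√209), say √259 = c + d√209 with c, d ∈ Q. Squaring: 259 = c^2 + 209d^2 + 2cd√209. Since √209 ∉ Q this forces 2cd = 0. If d = 0 then √259 = c ∈ Q, contradicting 259 squarefree > 1. If c = 0 then 259 = 209d^2, so 209·259 = (209d)^2 is a perfect square in Q — but 209·259 = 54131 is not a perfect square (since 209 and 259 are distinct squarefree integers). Contradiction. Hence √259 ∉ Q(√209), so x^2 - 259 stays irreducible over Q(√209) and [Q(√209, √259) : Q(√209)] = 2. By the tower law, [Q(√209, √259) : Q] = 2 · 2 = 4.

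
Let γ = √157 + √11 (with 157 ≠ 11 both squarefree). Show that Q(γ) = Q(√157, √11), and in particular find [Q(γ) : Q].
[Q(γ) : Q] = 4 (equivalently, Q(γ) = Q(√157, √11))

Obviously Q(γ) ⊆ Q(√157, √11), and [Q(√157, √11):Q] = 4 (since 157, 11 are distinct squarefree integers > 1 with 1727 not a perfect square). To show equality we compute the minimal polynomial of γ. From γ = √157 + √11: γ^2 = 157 + 2√(1727) + 11 = 168 + 2√(1727), so γ^2 - 168 = 2√(1727); squaring, (γ^2 - 168)^2 = 4·1727, i.e. γ^4 - 336γ^2 + 28224 - 6908 = 0, i.e. γ^4 - 336γ^2 + 21316 = 0. So γ is a root of x^4 - 336x^2 + 21316. This polynomial is irreducible over Q: it has no rational root (each ±√157 ± √11 is irrational), and any factorization into two quadratics over Q would force √(1727) ∈ Q (pairing opposite roots) or √157, √11 ∈ Q (other pairings), all impossible. Hence [Q(γ):Q] = 4 = [Q(√157, √11):Q], so Q(γ) = Q(√157, √11).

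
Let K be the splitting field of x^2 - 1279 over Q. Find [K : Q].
[K : Q] = 2

f(x) = x^2 - 1279 factors as (x - √1279)(x + √1279). The splitting field is K = Q(√1279). Since 1279 is squarefree and > 1, it is not a perfect square, so x^2 - 1279 is irreducible over Q and [Q(√1279) : Q] = 2. Hence [K : Q] = 2.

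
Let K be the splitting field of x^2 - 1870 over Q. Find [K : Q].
[K : Q] = 2

f(x) = x^2 - 1870 factors as (x - √1870)(x + √1870). The splitting field is K = Q(√1870). Since 1870 is squarefree and > 1, it is not a perfect square, so x^2 - 1870 is irreducible over Q and [Q(√1870) : Q] = 2. Hence [K : Q] = 2.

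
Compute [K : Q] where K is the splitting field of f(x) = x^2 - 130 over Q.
[K : Q] = 2

f(x) = x^2 - 130 factors as (x - √130)(x + √130). The splitting field is K = Q(√130). Since 130 is squarefree and > 1, it is not a perfect square, so x^2 - 130 is irreducible over Q and [Q(√130) : Q] = 2. Hence [K : Q] = 2.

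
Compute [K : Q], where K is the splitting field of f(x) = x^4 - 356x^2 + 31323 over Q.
[K : Q] = 4

Solving the quadratic in x^2: x^2 = (356 ± √(356^2 - 4·31323))/2 = (356 ± √1444)/2 = (356 ± 38)/2, giving x^2 = 159 or x^2 = 197. So f(x) = (x^2 - 159)(x^2 - 197) and the roots of f are ±√159, ±√197. Hence the splitting field is K = Q(√159, √197). Since 159 and 197 are distinct squarefree integers > 1, their product 31323 is not a perfect square, so √197 ∉ Q(√159). By the tower law [K:Q] = [Q(√159,√197):Q(√159)] · [Q(√159):Q] = 2 · 2 = 4.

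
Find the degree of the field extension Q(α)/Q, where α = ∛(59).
[Q(α):Q] = 3

The minimal polynomial of α is x^3 - 59, irreducible over Q since 59 is not a perfect cube (so x^3 - 59 has no rational root). Hence [Q(α):Q] = deg(m_α) = 3.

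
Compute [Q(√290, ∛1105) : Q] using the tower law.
[Q(√290, ∛1105) : Q] = 6

Let L = Q(√290, ∛1105). Since Q(√290) ⊂ L and [Q(√290):Q] = 2, the tower law gives 2 | [L:Q]. Likewise Q(∛1105) ⊂ L with [Q(∛1105):Q] = 3 (because 1105 is not a perfect cube), so 3 | [L:Q]. As gcd(2,3) = 1, [L:Q] is divisible by 6. Conversely L is generated over Q by √290 and ∛1105, so [L:Q] ≤ 2·3 = 6. Therefore [Q(√290, ∛1105) : Q] = 6.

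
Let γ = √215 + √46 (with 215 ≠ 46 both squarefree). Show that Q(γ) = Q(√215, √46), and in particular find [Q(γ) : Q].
[Q(γ) : Q] = 4 (equivalently, Q(γ) = Q(√215, √46))

Obviously Q(γ) ⊆ Q(√215, √46), and [Q(√215, √46):Q] = 4 (since 215, 46 are distinct squarefree integers > 1 with 9890 not a perfect square). To show equality we compute the minimal polynomial of γ. From γ = √215 + √46: γ^2 = 215 + 2√(9890) + 46 = 261 + 2√(9890), so γ^2 - 261 = 2√(9890); squaring, (γ^2 - 261)^2 = 4·9890, i.e. γ^4 - 522γ^2 + 68121 - 39560 = 0, i.e. γ^4 - 522γ^2 + 28561 = 0. So γ is a root of x^4 - 522x^2 + 28561. This polynomial is irreducible over Q: it has no rational root (each ±√215 ± √46 is irrational), and any factorization into two quadratics over Q would force √(9890) ∈ Q (pairing opposite roots) or √215, √46 ∈ Q (other pairings), all impossible. Hence [Q(γ):Q] = 4 = [Q(√215, √46):Q], so Q(γ) = Q(√215, √46).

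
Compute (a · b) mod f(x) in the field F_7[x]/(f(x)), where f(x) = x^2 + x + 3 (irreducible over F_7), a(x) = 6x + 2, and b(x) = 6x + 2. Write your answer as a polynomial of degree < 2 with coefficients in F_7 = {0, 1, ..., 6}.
a · b ≡ 2x + 1 (mod f(x))

Multiply in F_7[x]: a(x)·b(x) = (6x + 2)·(6x + 2) = x^2 + 3x + 4. This has degree ≥ 2, so divide by f(x) over F_7: x^2 + 3x + 4 = (1)·(x^2 + x + 3) + (2x + 1). Hence a·b ≡ 2x + 1 (mod f). (F_7[x]/(f) is a field with 7^2 = 49 elements since f is irreducible of degree 2.)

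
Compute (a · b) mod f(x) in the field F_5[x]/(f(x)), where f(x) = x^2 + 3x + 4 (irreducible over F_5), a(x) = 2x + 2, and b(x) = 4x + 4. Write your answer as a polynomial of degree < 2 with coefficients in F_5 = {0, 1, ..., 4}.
a · b ≡ 2x + 1 (mod f(x))

Multiply in F_5[x]: a(x)·b(x) = (2x + 2)·(4x + 4) = 3x^2 + x + 3. This has degree ≥ 2, so divide by f(x) over F_5: 3x^2 + x + 3 = (3)·(x^2 + 3x + 4) + (2x + 1). Hence a·b ≡ 2x + 1 (mod f). (F_5[x]/(f) is a field with 5^2 = 25 elements since f is irreducible of degree 2.)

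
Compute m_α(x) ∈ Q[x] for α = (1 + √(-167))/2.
m_α(x) = x^2 - x + 42

From 2α - 1 = √(-167), squaring gives (2α - 1)^2 = -167, i.e. 4α^2 - 4α + 1 = -167, so α^2 - α + (1 + 167)/4 = 0. Since -167 ≡ 1 (mod 4), (1 + 167)/4 = 42 ∈ Z. The polynomial x^2 - x + 42 has discriminant 1 - 4·(42) = -167, which is not a perfect square in Q (d = -167 is squarefree and ≠ 1), so x^2 - x + 42 is irreducible over Q. It is the minimal polynomial of α.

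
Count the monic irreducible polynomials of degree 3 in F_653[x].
There are 92814808 monic irreducible polynomials of degree 3 over F_653

Each element of F_{653^3} that lies in no proper subfield is a root of exactly one monic irreducible of degree 3 over F_653, and each such polynomial has 3 distinct roots in F_{653^3}. By Möbius inversion the count is N_653(3) = (1/3) Σ_{d|3} μ(3/d) · 653^d = (1/3)(μ(3)·653^1 + μ(1)·653^3) = 278444424/3 = 92814808.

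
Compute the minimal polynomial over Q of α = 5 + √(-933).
m_α(x) = x^2 - 10x + 958

From α - 5 = √(-933), squaring gives (α - 5)^2 = -933, i.e. α^2 - 10α + 25 = -933, so α^2 - 10α + 958 = 0. The discriminant of x^2 - 10x + 958 is (-10)^2 - 4·(958) = 100 - 3832 = -3732, and 4·(-933) is not a perfect square in Q since -933 is squarefree and ≠ 1. Hence x^2 - 10x + 958 is irreducible over Q and is the minimal polynomial of α.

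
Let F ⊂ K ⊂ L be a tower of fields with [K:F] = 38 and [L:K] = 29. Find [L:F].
[L:F] = 1102

The tower law says that for any tower of field extensions F ⊂ K ⊂ L with finite degrees, [L:F] = [L:K] · [K:F]. Here this gives [L:F] = 29 · 38 = 1102.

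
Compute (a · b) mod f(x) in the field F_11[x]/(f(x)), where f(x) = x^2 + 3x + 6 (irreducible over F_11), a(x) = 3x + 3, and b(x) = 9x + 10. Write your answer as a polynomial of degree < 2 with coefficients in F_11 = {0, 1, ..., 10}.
a · b ≡ 9x (mod f(x))

Multiply in F_11[x]: a(x)·b(x) = (3x + 3)·(9x + 10) = 5x^2 + 2x + 8. This has degree ≥ 2, so divide by f(x) over F_11: 5x^2 + 2x + 8 = (5)·(x^2 + 3x + 6) + (9x). Hence a·b ≡ 9x (mod f). (F_11[x]/(f) is a field with 11^2 = 121 elements since f is irreducible of degree 2.)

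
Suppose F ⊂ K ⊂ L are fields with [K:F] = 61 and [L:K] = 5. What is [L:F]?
[L:F] = 305

The tower law says that for any tower of field extensions F ⊂ K ⊂ L with finite degrees, [L:F] = [L:K] · [K:F]. Here this gives [L:F] = 5 · 61 = 305.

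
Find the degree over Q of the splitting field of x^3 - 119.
[K : Q] = 6

The roots of x^3 - 119 are ∛119, ω∛119, ω^2∛119 where ω = e^(2πi/3) is a primitive cube root of unity, so K = Q(∛119, ω). Now [Q(∛119):Q] = 3 (since 119 is not a perfect cube, x^3 - 119 is irreducible) and [Q(ω):Q] = 2. Both 2 and 3 divide [K:Q], and [K:Q] ≤ 3·2 = 6, so [K:Q] = 6. (Equivalently: Q(∛119) ⊂ R but ω ∉ R, so [K : Q(∛119)] = 2.)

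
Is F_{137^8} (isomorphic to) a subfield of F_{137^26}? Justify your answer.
No: F_{137^8} is not a subfield of F_{137^26}

F_{p^m} embeds in F_{p^n} iff m | n. Here 8 ∤ 26 (since 26 = 3·8 + 2 with remainder 2 ≠ 0), so F_{137^8} is not a subfield of F_{137^26}. Equivalently: if it were, the tower law would give 8 = [F_{137^8}:F_137] dividing [F_{137^26}:F_137] = 26, contradiction.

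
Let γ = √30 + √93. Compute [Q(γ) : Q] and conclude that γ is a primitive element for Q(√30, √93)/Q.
[Q(γ) : Q] = 4 (equivalently, Q(γ) = Q(√30, √93))

Obviously Q(γ) ⊆ Q(√30, √93), and [Q(√30, √93):Q] = 4 (since 30, 93 are distinct squarefree integers > 1 with 2790 not a perfect square). To show equality we compute the minimal polynomial of γ. From γ = √30 + √93: γ^2 = 30 + 2√(2790) + 93 = 123 + 2√(2790), so γ^2 - 123 = 2√(2790); squaring, (γ^2 - 123)^2 = 4·2790, i.e. γ^4 - 246γ^2 + 15129 - 11160 = 0, i.e. γ^4 - 246γ^2 + 3969 = 0. So γ is a root of x^4 - 246x^2 + 3969. This polynomial is irreducible over Q: it has no rational root (each ±√30 ± √93 is irrational), and any factorization into two quadratics over Q would force √(2790) ∈ Q (pairing opposite roots) or √30, √93 ∈ Q (other pairings), all impossible. Hence [Q(γ):Q] = 4 = [Q(√30, √93):Q], so Q(γ) = Q(√30, √93).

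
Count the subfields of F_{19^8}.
F_{19^8} has 4 subfields

The subfields of F_{p^n} are exactly the fields F_{p^d} for d | n (each is the fixed field of the unique index-d subgroup of Gal(F_{p^n}/F_p) ≅ Z/nZ). The divisors of n = 8 are {1, 2, 4, 8}, giving 4 subfields: F_{19^1}, F_{19^2}, F_{19^4}, F_{19^8}.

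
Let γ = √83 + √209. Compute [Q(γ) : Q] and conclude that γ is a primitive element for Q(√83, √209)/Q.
[Q(γ) : Q] = 4 (equivalently, Q(γ) = Q(√83, √209))

Obviously Q(γ) ⊆ Q(√83, √209), and [Q(√83, √209):Q] = 4 (since 83, 209 are distinct squarefree integers > 1 with 17347 not a perfect square). To show equality we compute the minimal polynomial of γ. From γ = √83 + √209: γ^2 = 83 + 2√(17347) + 209 = 292 + 2√(17347), so γ^2 - 292 = 2√(17347); squaring, (γ^2 - 292)^2 = 4·17347, i.e. γ^4 - 584γ^2 + 85264 - 69388 = 0, i.e. γ^4 - 584γ^2 + 15876 = 0. So γ is a root of x^4 - 584x^2 + 15876. This polynomial is irreducible over Q: it has no rational root (each ±√83 ± √209 is irrational), and any factorization into two quadratics over Q would force √(17347) ∈ Q (pairing opposite roots) or √83, √209 ∈ Q (other pairings), all impossible. Hence [Q(γ):Q] = 4 = [Q(√83, √209):Q], so Q(γ) = Q(√83, √209).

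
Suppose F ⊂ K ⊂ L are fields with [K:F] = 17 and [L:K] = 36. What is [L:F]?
[L:F] = 612

The tower law says that for any tower of field extensions F ⊂ K ⊂ L with finite degrees, [L:F] = [L:K] · [K:F]. Here this gives [L:F] = 36 · 17 = 612.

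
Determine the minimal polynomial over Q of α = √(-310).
m_α(x) = x^2 + 310

α satisfies α^2 + 310 = 0, so x^2 + 310 annihilates α. Since d = -310 is squarefree and ≠ 1, it is not a perfect square in Q, so x^2 + 310 has no rational root and is therefore irreducible over Q (a degree-2 polynomial over a field is irreducible iff it has no root). Hence m_α(x) = x^2 + 310.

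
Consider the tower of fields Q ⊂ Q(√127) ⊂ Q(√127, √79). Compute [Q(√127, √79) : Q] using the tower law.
[Q(√127, √79) : Q] = 4

[Q(√127):Q] = 2 (min poly x^2 - 127, irreducible since 127 is squarefree > 1). For the top step, suppose √79 ∈ Q(√127), say √79 = c + d√127 with c, d ∈ Q. Squaring: 79 = c^2 + 127d^2 + 2cd√127. Since √127 ∉ Q this forces 2cd = 0. If d = 0 then √79 = c ∈ Q, contradicting 79 squarefree > 1. If c = 0 then 79 = 127d^2, so 127·79 = (127d)^2 is a perfect square in Q — but 127·79 = 10033 is not a perfect square (since 127 and 79 are distinct squarefree integers). Contradiction. Hence √79 ∉ Q(√127), so x^2 - 79 stays irreducible over Q(√127) and [Q(√127, √79) : Q(√127)] = 2. By the tower law, [Q(√127, √79) : Q] = 2 · 2 = 4.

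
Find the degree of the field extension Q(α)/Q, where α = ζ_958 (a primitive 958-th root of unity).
[Q(α):Q] = 478

The minimal polynomial of ζ_958 over Q is the 958-th cyclotomic polynomial Φ_958(x), which is irreducible over Q and has degree φ(958) = 478. Hence [Q(α):Q] = φ(958) = 478.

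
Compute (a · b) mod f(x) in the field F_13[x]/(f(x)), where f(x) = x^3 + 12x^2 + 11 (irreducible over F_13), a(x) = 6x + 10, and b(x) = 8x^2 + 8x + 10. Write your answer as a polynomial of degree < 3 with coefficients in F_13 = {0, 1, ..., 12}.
a · b ≡ 7x^2 + 10x + 1 (mod f(x))

Multiply in F_13[x]: a(x)·b(x) = (6x + 10)·(8x^2 + 8x + 10) = 9x^3 + 11x^2 + 10x + 9. This has degree ≥ 3, so divide by f(x) over F_13: 9x^3 + 11x^2 + 10x + 9 = (9)·(x^3 + 12x^2 + 11) + (7x^2 + 10x + 1). Hence a·b ≡ 7x^2 + 10x + 1 (mod f). (F_13[x]/(f) is a field with 13^3 = 2197 elements since f is irreducible of degree 3.)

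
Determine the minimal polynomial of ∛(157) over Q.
m_α(x) = x^3 - 157

α satisfies α^3 = 157, so x^3 - 157 annihilates α. By the rational root test, a rational root p/q (in lowest terms) of x^3 - 157 would satisfy p^3 = 157 q^3, forcing q = 1 and p^3 = 157; but 157 is not a perfect cube, contradiction. A monic cubic over Q with no rational root is irreducible (any nontrivial factorization would include a linear factor). Hence x^3 - 157 is the minimal polynomial of α, and in particular [Q(α):Q] = 3.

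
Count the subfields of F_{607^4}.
F_{607^4} has 3 subfields

The subfields of F_{p^n} are exactly the fields F_{p^d} for d | n (each is the fixed field of the unique index-d subgroup of Gal(F_{p^n}/F_p) ≅ Z/nZ). The divisors of n = 4 are {1, 2, 4}, giving 3 subfields: F_{607^1}, F_{607^2}, F_{607^4}.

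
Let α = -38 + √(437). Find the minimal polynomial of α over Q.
m_α(x) = x^2 + 76x + 1007

From α + 38 = √(437), squaring gives (α + 38)^2 = 437, i.e. α^2 + 76α + 1444 = 437, so α^2 + 76α + 1007 = 0. The discriminant of x^2 + 76x + 1007 is (76)^2 - 4·(1007) = 5776 - 4028 = 1748, and 4·(437) is not a perfect square in Q since 437 is squarefree and ≠ 1. Hence x^2 + 76x + 1007 is irreducible over Q and is the minimal polynomial of α.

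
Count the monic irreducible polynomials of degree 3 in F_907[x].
There are 248713912 monic irreducible polynomials of degree 3 over F_907

Each element of F_{907^3} that lies in no proper subfield is a root of exactly one monic irreducible of degree 3 over F_907, and each such polynomial has 3 distinct roots in F_{907^3}. By Möbius inversion the count is N_907(3) = (1/3) Σ_{d|3} μ(3/d) · 907^d = (1/3)(μ(3)·907^1 + μ(1)·907^3) = 746141736/3 = 248713912.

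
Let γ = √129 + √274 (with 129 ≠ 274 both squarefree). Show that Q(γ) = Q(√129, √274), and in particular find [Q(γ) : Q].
[Q(γ) : Q] = 4 (equivalently, Q(γ) = Q(√129, √274))

Obviously Q(γ) ⊆ Q(√129, √274), and [Q(√129, √274):Q] = 4 (since 129, 274 are distinct squarefree integers > 1 with 35346 not a perfect square). To show equality we compute the minimal polynomial of γ. From γ = √129 + √274: γ^2 = 129 + 2√(35346) + 274 = 403 + 2√(35346), so γ^2 - 403 = 2√(35346); squaring, (γ^2 - 403)^2 = 4·35346, i.e. γ^4 - 806γ^2 + 162409 - 141384 = 0, i.e. γ^4 - 806γ^2 + 21025 = 0. So γ is a root of x^4 - 806x^2 + 21025. This polynomial is irreducible over Q: it has no rational root (each ±√129 ± √274 is irrational), and any factorization into two quadratics over Q would force √(35346) ∈ Q (pairing opposite roots) or √129, √274 ∈ Q (other pairings), all impossible. Hence [Q(γ):Q] = 4 = [Q(√129, √274):Q], so Q(γ) = Q(√129, √274).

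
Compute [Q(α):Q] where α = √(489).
[Q(α):Q] = 2

[Q(α):Q] equals the degree of the minimal polynomial of α. Here α^2 = 489 and x^2 - 489 is irreducible (d = 489 is squarefree, ≠ 1, hence not a square), so deg(m_α) = 2. Thus [Q(α):Q] = 2.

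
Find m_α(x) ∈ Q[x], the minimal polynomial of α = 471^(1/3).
m_α(x) = x^3 - 471

α satisfies α^3 = 471, so x^3 - 471 annihilates α. By the rational root test, a rational root p/q (in lowest terms) of x^3 - 471 would satisfy p^3 = 471 q^3, forcing q = 1 and p^3 = 471; but 471 is not a perfect cube, contradiction. A monic cubic over Q with no rational root is irreducible (any nontrivial factorization would include a linear factor). Hence x^3 - 471 is the minimal polynomial of α, and in particular [Q(α):Q] = 3.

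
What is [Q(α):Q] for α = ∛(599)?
[Q(α):Q] = 3

The minimal polynomial of α is x^3 - 599, irreducible over Q since 599 is not a perfect cube (so x^3 - 599 has no rational root). Hence [Q(α):Q] = deg(m_α) = 3.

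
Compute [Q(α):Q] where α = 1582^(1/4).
[Q(α):Q] = 4

α is a root of x^4 - 1582. By Eisenstein's criterion at the prime p = 2 (which divides the constant term 1582 but p^2 = 4 does not, since 1582 is squarefree), x^4 - 1582 is irreducible over Q. Hence [Q(α):Q] = 4.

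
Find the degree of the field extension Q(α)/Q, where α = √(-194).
[Q(α):Q] = 2

[Q(α):Q] equals the degree of the minimal polynomial of α. Here α^2 = -194 and x^2 + 194 is irreducible (d = -194 is squarefree, ≠ 1, hence not a square), so deg(m_α) = 2. Thus [Q(α):Q] = 2.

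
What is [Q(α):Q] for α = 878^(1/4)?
[Q(α):Q] = 4

α is a root of x^4 - 878. By Eisenstein's criterion at the prime p = 2 (which divides the constant term 878 but p^2 = 4 does not, since 878 is squarefree), x^4 - 878 is irreducible over Q. Hence [Q(α):Q] = 4.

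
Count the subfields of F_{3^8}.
F_{3^8} has 4 subfields

The subfields of F_{p^n} are exactly the fields F_{p^d} for d | n (each is the fixed field of the unique index-d subgroup of Gal(F_{p^n}/F_p) ≅ Z/nZ). The divisors of n = 8 are {1, 2, 4, 8}, giving 4 subfields: F_{3^1}, F_{3^2}, F_{3^4}, F_{3^8}.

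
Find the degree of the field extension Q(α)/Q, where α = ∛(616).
[Q(α):Q] = 3

The minimal polynomial of α is x^3 - 616, irreducible over Q since 616 is not a perfect cube (so x^3 - 616 has no rational root). Hence [Q(α):Q] = deg(m_α) = 3.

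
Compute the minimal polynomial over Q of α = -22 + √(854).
m_α(x) = x^2 + 44x - 370

From α + 22 = √(854), squaring gives (α + 22)^2 = 854, i.e. α^2 + 44α + 484 = 854, so α^2 + 44α - 370 = 0. The discriminant of x^2 + 44x - 370 is (44)^2 - 4·(-370) = 1936 + 1480 = 3416, and 4·(854) is not a perfect square in Q since 854 is squarefree and ≠ 1. Hence x^2 + 44x - 370 is irreducible over Q and is the minimal polynomial of α.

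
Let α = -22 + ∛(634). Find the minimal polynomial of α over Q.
m_α(x) = x^3 + 66x^2 + 1452x + 10014

Set β = α + 22 = ∛(634), so β^3 = 634. Then (α + 22)^3 - 634 = 0, i.e. α is a root of g(x) = (x + 22)^3 - 634 = x^3 + 66x^2 + 1452x + 10014. Since g(x) = h(x + 22) where h(x) = x^3 - 634, and h is irreducible over Q (because 634 is not a perfect cube, so h has no rational root, and a monic cubic with no rational root is irreducible), g is also irreducible (irreducibility is preserved under the substitution x → x + 22). Hence m_α(x) = x^3 + 66x^2 + 1452x + 10014.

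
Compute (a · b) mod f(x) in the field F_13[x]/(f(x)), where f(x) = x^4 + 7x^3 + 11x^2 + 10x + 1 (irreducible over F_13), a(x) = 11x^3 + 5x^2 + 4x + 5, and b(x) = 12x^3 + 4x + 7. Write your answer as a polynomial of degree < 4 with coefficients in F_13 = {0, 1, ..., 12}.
a · b ≡ 4x^3 + 8x^2 + 1 (mod f(x))

Multiply in F_13[x]: a(x)·b(x) = (11x^3 + 5x^2 + 4x + 5)·(12x^3 + 4x + 7) = 2x^6 + 8x^5 + x^4 + x^3 + 12x^2 + 9x + 9. This has degree ≥ 4, so divide by f(x) over F_13: 2x^6 + 8x^5 + x^4 + x^3 + 12x^2 + 9x + 9 = (2x^2 + 7x + 8)·(x^4 + 7x^3 + 11x^2 + 10x + 1) + (4x^3 + 8x^2 + 1). Hence a·b ≡ 4x^3 + 8x^2 + 1 (mod f). (F_13[x]/(f) is a field with 13^4 = 28561 elements since f is irreducible of degree 4.)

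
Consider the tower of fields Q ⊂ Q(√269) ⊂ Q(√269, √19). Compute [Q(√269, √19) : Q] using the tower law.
[Q(√269, √19) : Q] = 4

[Q(√269):Q] = 2 (min poly x^2 - 269, irreducible since 269 is squarefree > 1). For the top step, suppose √19 ∈ Q(√269), say √19 = c + d√269 with c, d ∈ Q. Squaring: 19 = c^2 + 269d^2 + 2cd√269. Since √269 ∉ Q this forces 2cd = 0. If d = 0 then √19 = c ∈ Q, contradicting 19 squarefree > 1. If c = 0 then 19 = 269d^2, so 269·19 = (269d)^2 is a perfect square in Q — but 269·19 = 5111 is not a perfect square (since 269 and 19 are distinct squarefree integers). Contradiction. Hence √19 ∉ Q(√269), so x^2 - 19 stays irreducible over Q(√269) and [Q(√269, √19) : Q(√269)] = 2. By the tower law, [Q(√269, √19) : Q] = 2 · 2 = 4.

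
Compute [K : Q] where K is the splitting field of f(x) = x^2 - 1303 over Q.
[K : Q] = 2

f(x) = x^2 - 1303 factors as (x - √1303)(x + √1303). The splitting field is K = Q(√1303). Since 1303 is squarefree and > 1, it is not a perfect square, so x^2 - 1303 is irreducible over Q and [Q(√1303) : Q] = 2. Hence [K : Q] = 2.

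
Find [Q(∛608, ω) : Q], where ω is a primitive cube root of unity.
[Q(∛608, ω) : Q] = 6

[Q(∛608):Q] = 3 (min poly x^3 - 608, irreducible since 608 is not a perfect cube). [Q(ω):Q] = 2 (min poly x^2 + x + 1). Since Q(∛608) ⊂ R and ω ∉ R, we have ω ∉ Q(∛608), so x^2 + x + 1 remains irreducible over Q(∛608) and [Q(∛608, ω) : Q(∛608)] = 2. By the tower law, [Q(∛608, ω) : Q] = 3 · 2 = 6. (In fact Q(∛608, ω) is the splitting field of x^3 - 608 over Q.)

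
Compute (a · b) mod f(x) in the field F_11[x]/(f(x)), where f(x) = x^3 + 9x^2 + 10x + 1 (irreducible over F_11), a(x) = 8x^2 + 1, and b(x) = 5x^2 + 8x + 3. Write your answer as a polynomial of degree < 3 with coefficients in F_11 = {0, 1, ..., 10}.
a · b ≡ 5x^2 + 2x + 2 (mod f(x))

Multiply in F_11[x]: a(x)·b(x) = (8x^2 + 1)·(5x^2 + 8x + 3) = 7x^4 + 9x^3 + 7x^2 + 8x + 3. This has degree ≥ 3, so divide by f(x) over F_11: 7x^4 + 9x^3 + 7x^2 + 8x + 3 = (7x + 1)·(x^3 + 9x^2 + 10x + 1) + (5x^2 + 2x + 2). Hence a·b ≡ 5x^2 + 2x + 2 (mod f). (F_11[x]/(f) is a field with 11^3 = 1331 elements since f is irreducible of degree 3.)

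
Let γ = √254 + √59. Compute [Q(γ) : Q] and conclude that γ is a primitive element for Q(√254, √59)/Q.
[Q(γ) : Q] = 4 (equivalently, Q(γ) = Q(√254, √59))

Obviously Q(γ) ⊆ Q(√254, √59), and [Q(√254, √59):Q] = 4 (since 254, 59 are distinct squarefree integers > 1 with 14986 not a perfect square). To show equality we compute the minimal polynomial of γ. From γ = √254 + √59: γ^2 = 254 + 2√(14986) + 59 = 313 + 2√(14986), so γ^2 - 313 = 2√(14986); squaring, (γ^2 - 313)^2 = 4·14986, i.e. γ^4 - 626γ^2 + 97969 - 59944 = 0, i.e. γ^4 - 626γ^2 + 38025 = 0. So γ is a root of x^4 - 626x^2 + 38025. This polynomial is irreducible over Q: it has no rational root (each ±√254 ± √59 is irrational), and any factorization into two quadratics over Q would force √(14986) ∈ Q (pairing opposite roots) or √254, √59 ∈ Q (other pairings), all impossible. Hence [Q(γ):Q] = 4 = [Q(√254, √59):Q], so Q(γ) = Q(√254, √59).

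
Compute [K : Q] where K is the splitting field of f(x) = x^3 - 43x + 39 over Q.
[K : Q] = 6

By the rational root test, any rational root of the monic integer polynomial f(x) = x^3 - 43x + 39 must be an integer dividing the constant term 39, i.e. one of ±{1, 3, 13, 39}. Evaluating: f(1) = -3, f(-1) = 81, f(3) = -63, f(-3) = 141, f(13) = 1677, f(-13) = -1599, f(39) = 57681, f(-39) = -57603; none is 0, so f has no rational root and is therefore irreducible over Q (a cubic with no linear factor over a field is irreducible). For an irreducible cubic, the Galois group is A_3 or S_3 according as the discriminant disc(f) = -4a^3 - 27b^2 = -4·(-43)^3 - 27·(39)^2 = 276961 is or is not a square in Q. Here disc(f) = 276961 is not a perfect square in Q, so the Galois group of f over Q is not contained in A_3 and must be all of S_3. The splitting field has degree |S_3| = 6 over Q, so [K : Q] = 6.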